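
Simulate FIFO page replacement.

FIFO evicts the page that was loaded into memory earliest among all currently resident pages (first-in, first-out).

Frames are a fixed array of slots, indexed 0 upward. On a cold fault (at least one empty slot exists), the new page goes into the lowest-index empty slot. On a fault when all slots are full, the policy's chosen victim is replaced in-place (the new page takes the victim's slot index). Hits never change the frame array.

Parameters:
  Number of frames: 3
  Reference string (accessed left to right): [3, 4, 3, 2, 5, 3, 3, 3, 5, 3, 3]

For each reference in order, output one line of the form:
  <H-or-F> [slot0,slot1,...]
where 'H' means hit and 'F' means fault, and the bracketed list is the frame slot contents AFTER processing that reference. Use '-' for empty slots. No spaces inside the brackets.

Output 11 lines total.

F [3,-,-]
F [3,4,-]
H [3,4,-]
F [3,4,2]
F [5,4,2]
F [5,3,2]
H [5,3,2]
H [5,3,2]
H [5,3,2]
H [5,3,2]
H [5,3,2]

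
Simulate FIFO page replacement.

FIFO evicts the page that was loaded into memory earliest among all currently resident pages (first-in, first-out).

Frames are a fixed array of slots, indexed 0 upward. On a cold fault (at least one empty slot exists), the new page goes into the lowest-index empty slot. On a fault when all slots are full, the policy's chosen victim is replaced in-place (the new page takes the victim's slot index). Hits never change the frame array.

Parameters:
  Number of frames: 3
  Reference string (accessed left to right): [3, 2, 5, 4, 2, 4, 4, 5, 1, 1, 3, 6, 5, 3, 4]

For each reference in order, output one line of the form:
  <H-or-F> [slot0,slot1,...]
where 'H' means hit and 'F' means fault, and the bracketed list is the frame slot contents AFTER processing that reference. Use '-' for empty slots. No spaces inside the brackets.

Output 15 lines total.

F [3,-,-]
F [3,2,-]
F [3,2,5]
F [4,2,5]
H [4,2,5]
H [4,2,5]
H [4,2,5]
H [4,2,5]
F [4,1,5]
H [4,1,5]
F [4,1,3]
F [6,1,3]
F [6,5,3]
H [6,5,3]
F [6,5,4]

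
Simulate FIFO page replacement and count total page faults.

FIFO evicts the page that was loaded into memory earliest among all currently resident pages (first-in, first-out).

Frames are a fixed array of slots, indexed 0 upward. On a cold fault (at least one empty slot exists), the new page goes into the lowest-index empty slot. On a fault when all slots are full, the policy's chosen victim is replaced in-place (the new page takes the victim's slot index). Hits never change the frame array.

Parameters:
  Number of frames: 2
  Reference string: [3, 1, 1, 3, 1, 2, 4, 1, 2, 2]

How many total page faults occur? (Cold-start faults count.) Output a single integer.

Answer: 6

Derivation:
Step 0: ref 3 → FAULT, frames=[3,-]
Step 1: ref 1 → FAULT, frames=[3,1]
Step 2: ref 1 → HIT, frames=[3,1]
Step 3: ref 3 → HIT, frames=[3,1]
Step 4: ref 1 → HIT, frames=[3,1]
Step 5: ref 2 → FAULT (evict 3), frames=[2,1]
Step 6: ref 4 → FAULT (evict 1), frames=[2,4]
Step 7: ref 1 → FAULT (evict 2), frames=[1,4]
Step 8: ref 2 → FAULT (evict 4), frames=[1,2]
Step 9: ref 2 → HIT, frames=[1,2]
Total faults: 6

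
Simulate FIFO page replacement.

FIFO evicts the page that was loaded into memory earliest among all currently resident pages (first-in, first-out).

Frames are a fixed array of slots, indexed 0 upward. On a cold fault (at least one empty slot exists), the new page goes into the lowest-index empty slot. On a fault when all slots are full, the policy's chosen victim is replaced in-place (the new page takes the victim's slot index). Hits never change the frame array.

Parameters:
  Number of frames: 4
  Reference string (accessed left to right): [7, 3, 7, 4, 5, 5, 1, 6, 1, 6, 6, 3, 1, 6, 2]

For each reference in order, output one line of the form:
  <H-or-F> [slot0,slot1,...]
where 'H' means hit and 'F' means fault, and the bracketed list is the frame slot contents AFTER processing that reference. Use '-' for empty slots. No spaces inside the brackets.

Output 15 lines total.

F [7,-,-,-]
F [7,3,-,-]
H [7,3,-,-]
F [7,3,4,-]
F [7,3,4,5]
H [7,3,4,5]
F [1,3,4,5]
F [1,6,4,5]
H [1,6,4,5]
H [1,6,4,5]
H [1,6,4,5]
F [1,6,3,5]
H [1,6,3,5]
H [1,6,3,5]
F [1,6,3,2]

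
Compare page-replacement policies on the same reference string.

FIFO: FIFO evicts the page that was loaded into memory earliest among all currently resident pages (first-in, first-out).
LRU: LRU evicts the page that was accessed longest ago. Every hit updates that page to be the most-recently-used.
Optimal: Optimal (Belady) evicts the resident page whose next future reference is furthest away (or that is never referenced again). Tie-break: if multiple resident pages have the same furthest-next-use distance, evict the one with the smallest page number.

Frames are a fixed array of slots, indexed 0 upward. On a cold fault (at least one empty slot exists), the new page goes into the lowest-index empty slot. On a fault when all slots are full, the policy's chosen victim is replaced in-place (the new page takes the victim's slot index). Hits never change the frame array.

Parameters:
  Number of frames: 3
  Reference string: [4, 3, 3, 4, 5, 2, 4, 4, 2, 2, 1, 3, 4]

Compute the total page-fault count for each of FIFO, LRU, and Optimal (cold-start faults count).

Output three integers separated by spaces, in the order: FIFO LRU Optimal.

--- FIFO ---
  step 0: ref 4 -> FAULT, frames=[4,-,-] (faults so far: 1)
  step 1: ref 3 -> FAULT, frames=[4,3,-] (faults so far: 2)
  step 2: ref 3 -> HIT, frames=[4,3,-] (faults so far: 2)
  step 3: ref 4 -> HIT, frames=[4,3,-] (faults so far: 2)
  step 4: ref 5 -> FAULT, frames=[4,3,5] (faults so far: 3)
  step 5: ref 2 -> FAULT, evict 4, frames=[2,3,5] (faults so far: 4)
  step 6: ref 4 -> FAULT, evict 3, frames=[2,4,5] (faults so far: 5)
  step 7: ref 4 -> HIT, frames=[2,4,5] (faults so far: 5)
  step 8: ref 2 -> HIT, frames=[2,4,5] (faults so far: 5)
  step 9: ref 2 -> HIT, frames=[2,4,5] (faults so far: 5)
  step 10: ref 1 -> FAULT, evict 5, frames=[2,4,1] (faults so far: 6)
  step 11: ref 3 -> FAULT, evict 2, frames=[3,4,1] (faults so far: 7)
  step 12: ref 4 -> HIT, frames=[3,4,1] (faults so far: 7)
  FIFO total faults: 7
--- LRU ---
  step 0: ref 4 -> FAULT, frames=[4,-,-] (faults so far: 1)
  step 1: ref 3 -> FAULT, frames=[4,3,-] (faults so far: 2)
  step 2: ref 3 -> HIT, frames=[4,3,-] (faults so far: 2)
  step 3: ref 4 -> HIT, frames=[4,3,-] (faults so far: 2)
  step 4: ref 5 -> FAULT, frames=[4,3,5] (faults so far: 3)
  step 5: ref 2 -> FAULT, evict 3, frames=[4,2,5] (faults so far: 4)
  step 6: ref 4 -> HIT, frames=[4,2,5] (faults so far: 4)
  step 7: ref 4 -> HIT, frames=[4,2,5] (faults so far: 4)
  step 8: ref 2 -> HIT, frames=[4,2,5] (faults so far: 4)
  step 9: ref 2 -> HIT, frames=[4,2,5] (faults so far: 4)
  step 10: ref 1 -> FAULT, evict 5, frames=[4,2,1] (faults so far: 5)
  step 11: ref 3 -> FAULT, evict 4, frames=[3,2,1] (faults so far: 6)
  step 12: ref 4 -> FAULT, evict 2, frames=[3,4,1] (faults so far: 7)
  LRU total faults: 7
--- Optimal ---
  step 0: ref 4 -> FAULT, frames=[4,-,-] (faults so far: 1)
  step 1: ref 3 -> FAULT, frames=[4,3,-] (faults so far: 2)
  step 2: ref 3 -> HIT, frames=[4,3,-] (faults so far: 2)
  step 3: ref 4 -> HIT, frames=[4,3,-] (faults so far: 2)
  step 4: ref 5 -> FAULT, frames=[4,3,5] (faults so far: 3)
  step 5: ref 2 -> FAULT, evict 5, frames=[4,3,2] (faults so far: 4)
  step 6: ref 4 -> HIT, frames=[4,3,2] (faults so far: 4)
  step 7: ref 4 -> HIT, frames=[4,3,2] (faults so far: 4)
  step 8: ref 2 -> HIT, frames=[4,3,2] (faults so far: 4)
  step 9: ref 2 -> HIT, frames=[4,3,2] (faults so far: 4)
  step 10: ref 1 -> FAULT, evict 2, frames=[4,3,1] (faults so far: 5)
  step 11: ref 3 -> HIT, frames=[4,3,1] (faults so far: 5)
  step 12: ref 4 -> HIT, frames=[4,3,1] (faults so far: 5)
  Optimal total faults: 5

Answer: 7 7 5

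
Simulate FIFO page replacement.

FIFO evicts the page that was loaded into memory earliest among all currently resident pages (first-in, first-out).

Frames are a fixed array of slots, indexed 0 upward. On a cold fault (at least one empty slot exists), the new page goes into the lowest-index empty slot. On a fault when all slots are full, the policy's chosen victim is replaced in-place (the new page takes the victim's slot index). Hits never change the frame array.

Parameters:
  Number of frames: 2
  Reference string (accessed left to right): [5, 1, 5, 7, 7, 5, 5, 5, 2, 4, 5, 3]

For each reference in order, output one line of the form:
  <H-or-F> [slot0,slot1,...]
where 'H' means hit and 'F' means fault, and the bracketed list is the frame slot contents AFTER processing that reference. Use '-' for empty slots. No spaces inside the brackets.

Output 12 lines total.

F [5,-]
F [5,1]
H [5,1]
F [7,1]
H [7,1]
F [7,5]
H [7,5]
H [7,5]
F [2,5]
F [2,4]
F [5,4]
F [5,3]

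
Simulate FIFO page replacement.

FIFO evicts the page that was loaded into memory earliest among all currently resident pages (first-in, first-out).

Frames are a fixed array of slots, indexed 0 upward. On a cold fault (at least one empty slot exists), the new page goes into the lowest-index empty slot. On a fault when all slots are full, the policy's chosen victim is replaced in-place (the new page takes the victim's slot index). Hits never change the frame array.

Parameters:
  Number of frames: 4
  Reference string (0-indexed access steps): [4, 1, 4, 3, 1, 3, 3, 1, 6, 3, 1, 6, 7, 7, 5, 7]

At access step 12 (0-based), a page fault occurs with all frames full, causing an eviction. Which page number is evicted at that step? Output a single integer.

Answer: 4

Derivation:
Step 0: ref 4 -> FAULT, frames=[4,-,-,-]
Step 1: ref 1 -> FAULT, frames=[4,1,-,-]
Step 2: ref 4 -> HIT, frames=[4,1,-,-]
Step 3: ref 3 -> FAULT, frames=[4,1,3,-]
Step 4: ref 1 -> HIT, frames=[4,1,3,-]
Step 5: ref 3 -> HIT, frames=[4,1,3,-]
Step 6: ref 3 -> HIT, frames=[4,1,3,-]
Step 7: ref 1 -> HIT, frames=[4,1,3,-]
Step 8: ref 6 -> FAULT, frames=[4,1,3,6]
Step 9: ref 3 -> HIT, frames=[4,1,3,6]
Step 10: ref 1 -> HIT, frames=[4,1,3,6]
Step 11: ref 6 -> HIT, frames=[4,1,3,6]
Step 12: ref 7 -> FAULT, evict 4, frames=[7,1,3,6]
At step 12: evicted page 4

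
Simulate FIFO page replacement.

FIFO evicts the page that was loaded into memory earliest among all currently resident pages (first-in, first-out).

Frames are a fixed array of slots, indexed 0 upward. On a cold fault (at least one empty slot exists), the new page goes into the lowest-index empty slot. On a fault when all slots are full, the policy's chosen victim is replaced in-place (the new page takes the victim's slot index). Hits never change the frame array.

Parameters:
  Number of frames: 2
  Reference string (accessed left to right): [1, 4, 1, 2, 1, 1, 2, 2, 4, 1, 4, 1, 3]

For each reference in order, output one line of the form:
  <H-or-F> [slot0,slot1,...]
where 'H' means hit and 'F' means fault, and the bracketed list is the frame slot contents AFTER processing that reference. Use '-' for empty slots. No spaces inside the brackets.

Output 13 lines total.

F [1,-]
F [1,4]
H [1,4]
F [2,4]
F [2,1]
H [2,1]
H [2,1]
H [2,1]
F [4,1]
H [4,1]
H [4,1]
H [4,1]
F [4,3]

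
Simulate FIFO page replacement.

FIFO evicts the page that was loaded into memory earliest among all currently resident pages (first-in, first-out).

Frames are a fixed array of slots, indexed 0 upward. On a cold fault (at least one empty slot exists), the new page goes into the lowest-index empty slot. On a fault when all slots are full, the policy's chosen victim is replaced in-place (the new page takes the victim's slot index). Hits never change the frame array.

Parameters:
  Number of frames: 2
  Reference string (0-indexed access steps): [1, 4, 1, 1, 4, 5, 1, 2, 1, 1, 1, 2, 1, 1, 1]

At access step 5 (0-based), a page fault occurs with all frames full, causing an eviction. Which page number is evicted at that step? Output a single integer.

Step 0: ref 1 -> FAULT, frames=[1,-]
Step 1: ref 4 -> FAULT, frames=[1,4]
Step 2: ref 1 -> HIT, frames=[1,4]
Step 3: ref 1 -> HIT, frames=[1,4]
Step 4: ref 4 -> HIT, frames=[1,4]
Step 5: ref 5 -> FAULT, evict 1, frames=[5,4]
At step 5: evicted page 1

Answer: 1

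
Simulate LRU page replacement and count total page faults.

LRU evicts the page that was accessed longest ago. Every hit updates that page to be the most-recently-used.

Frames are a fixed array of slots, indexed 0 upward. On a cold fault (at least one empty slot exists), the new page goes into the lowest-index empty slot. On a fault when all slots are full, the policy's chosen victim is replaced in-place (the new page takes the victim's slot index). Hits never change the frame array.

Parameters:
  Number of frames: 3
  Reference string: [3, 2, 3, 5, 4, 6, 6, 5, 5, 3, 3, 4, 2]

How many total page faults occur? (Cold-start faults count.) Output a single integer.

Step 0: ref 3 → FAULT, frames=[3,-,-]
Step 1: ref 2 → FAULT, frames=[3,2,-]
Step 2: ref 3 → HIT, frames=[3,2,-]
Step 3: ref 5 → FAULT, frames=[3,2,5]
Step 4: ref 4 → FAULT (evict 2), frames=[3,4,5]
Step 5: ref 6 → FAULT (evict 3), frames=[6,4,5]
Step 6: ref 6 → HIT, frames=[6,4,5]
Step 7: ref 5 → HIT, frames=[6,4,5]
Step 8: ref 5 → HIT, frames=[6,4,5]
Step 9: ref 3 → FAULT (evict 4), frames=[6,3,5]
Step 10: ref 3 → HIT, frames=[6,3,5]
Step 11: ref 4 → FAULT (evict 6), frames=[4,3,5]
Step 12: ref 2 → FAULT (evict 5), frames=[4,3,2]
Total faults: 8

Answer: 8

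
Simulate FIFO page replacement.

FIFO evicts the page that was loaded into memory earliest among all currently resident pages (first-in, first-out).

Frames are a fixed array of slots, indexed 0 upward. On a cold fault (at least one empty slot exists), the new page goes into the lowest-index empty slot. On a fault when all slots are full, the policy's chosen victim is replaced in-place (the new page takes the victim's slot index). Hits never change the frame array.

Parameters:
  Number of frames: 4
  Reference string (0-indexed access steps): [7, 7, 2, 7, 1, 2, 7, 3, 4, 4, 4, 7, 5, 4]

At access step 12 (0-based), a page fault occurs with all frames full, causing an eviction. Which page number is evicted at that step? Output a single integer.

Answer: 1

Derivation:
Step 0: ref 7 -> FAULT, frames=[7,-,-,-]
Step 1: ref 7 -> HIT, frames=[7,-,-,-]
Step 2: ref 2 -> FAULT, frames=[7,2,-,-]
Step 3: ref 7 -> HIT, frames=[7,2,-,-]
Step 4: ref 1 -> FAULT, frames=[7,2,1,-]
Step 5: ref 2 -> HIT, frames=[7,2,1,-]
Step 6: ref 7 -> HIT, frames=[7,2,1,-]
Step 7: ref 3 -> FAULT, frames=[7,2,1,3]
Step 8: ref 4 -> FAULT, evict 7, frames=[4,2,1,3]
Step 9: ref 4 -> HIT, frames=[4,2,1,3]
Step 10: ref 4 -> HIT, frames=[4,2,1,3]
Step 11: ref 7 -> FAULT, evict 2, frames=[4,7,1,3]
Step 12: ref 5 -> FAULT, evict 1, frames=[4,7,5,3]
At step 12: evicted page 1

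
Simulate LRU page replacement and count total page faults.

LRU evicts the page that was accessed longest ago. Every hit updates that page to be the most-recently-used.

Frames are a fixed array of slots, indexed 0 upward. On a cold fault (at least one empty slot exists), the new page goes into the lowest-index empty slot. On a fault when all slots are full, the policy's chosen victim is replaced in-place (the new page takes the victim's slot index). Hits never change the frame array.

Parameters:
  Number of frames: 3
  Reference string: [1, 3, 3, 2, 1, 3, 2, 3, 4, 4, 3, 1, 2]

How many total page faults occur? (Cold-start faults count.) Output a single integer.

Answer: 6

Derivation:
Step 0: ref 1 → FAULT, frames=[1,-,-]
Step 1: ref 3 → FAULT, frames=[1,3,-]
Step 2: ref 3 → HIT, frames=[1,3,-]
Step 3: ref 2 → FAULT, frames=[1,3,2]
Step 4: ref 1 → HIT, frames=[1,3,2]
Step 5: ref 3 → HIT, frames=[1,3,2]
Step 6: ref 2 → HIT, frames=[1,3,2]
Step 7: ref 3 → HIT, frames=[1,3,2]
Step 8: ref 4 → FAULT (evict 1), frames=[4,3,2]
Step 9: ref 4 → HIT, frames=[4,3,2]
Step 10: ref 3 → HIT, frames=[4,3,2]
Step 11: ref 1 → FAULT (evict 2), frames=[4,3,1]
Step 12: ref 2 → FAULT (evict 4), frames=[2,3,1]
Total faults: 6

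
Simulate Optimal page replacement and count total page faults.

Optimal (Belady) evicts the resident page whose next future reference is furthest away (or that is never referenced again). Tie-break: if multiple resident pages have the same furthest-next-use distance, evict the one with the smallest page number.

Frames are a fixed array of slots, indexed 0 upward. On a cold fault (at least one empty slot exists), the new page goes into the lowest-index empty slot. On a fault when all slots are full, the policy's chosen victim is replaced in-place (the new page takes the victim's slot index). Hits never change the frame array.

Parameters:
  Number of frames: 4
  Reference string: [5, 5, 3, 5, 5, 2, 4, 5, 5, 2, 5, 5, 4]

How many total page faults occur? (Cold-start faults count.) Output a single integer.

Answer: 4

Derivation:
Step 0: ref 5 → FAULT, frames=[5,-,-,-]
Step 1: ref 5 → HIT, frames=[5,-,-,-]
Step 2: ref 3 → FAULT, frames=[5,3,-,-]
Step 3: ref 5 → HIT, frames=[5,3,-,-]
Step 4: ref 5 → HIT, frames=[5,3,-,-]
Step 5: ref 2 → FAULT, frames=[5,3,2,-]
Step 6: ref 4 → FAULT, frames=[5,3,2,4]
Step 7: ref 5 → HIT, frames=[5,3,2,4]
Step 8: ref 5 → HIT, frames=[5,3,2,4]
Step 9: ref 2 → HIT, frames=[5,3,2,4]
Step 10: ref 5 → HIT, frames=[5,3,2,4]
Step 11: ref 5 → HIT, frames=[5,3,2,4]
Step 12: ref 4 → HIT, frames=[5,3,2,4]
Total faults: 4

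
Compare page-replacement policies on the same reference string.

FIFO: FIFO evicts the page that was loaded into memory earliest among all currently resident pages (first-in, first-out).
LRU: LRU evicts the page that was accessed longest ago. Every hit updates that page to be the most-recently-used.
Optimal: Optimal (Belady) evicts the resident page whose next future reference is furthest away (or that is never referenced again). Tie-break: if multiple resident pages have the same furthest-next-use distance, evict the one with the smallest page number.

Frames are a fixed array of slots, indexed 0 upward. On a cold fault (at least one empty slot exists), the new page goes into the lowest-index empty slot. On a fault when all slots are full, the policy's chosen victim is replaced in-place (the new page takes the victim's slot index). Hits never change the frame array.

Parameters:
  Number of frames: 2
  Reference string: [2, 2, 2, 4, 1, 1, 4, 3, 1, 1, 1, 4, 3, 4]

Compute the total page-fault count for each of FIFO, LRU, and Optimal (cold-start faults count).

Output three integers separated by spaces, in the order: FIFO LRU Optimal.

Answer: 5 7 5

Derivation:
--- FIFO ---
  step 0: ref 2 -> FAULT, frames=[2,-] (faults so far: 1)
  step 1: ref 2 -> HIT, frames=[2,-] (faults so far: 1)
  step 2: ref 2 -> HIT, frames=[2,-] (faults so far: 1)
  step 3: ref 4 -> FAULT, frames=[2,4] (faults so far: 2)
  step 4: ref 1 -> FAULT, evict 2, frames=[1,4] (faults so far: 3)
  step 5: ref 1 -> HIT, frames=[1,4] (faults so far: 3)
  step 6: ref 4 -> HIT, frames=[1,4] (faults so far: 3)
  step 7: ref 3 -> FAULT, evict 4, frames=[1,3] (faults so far: 4)
  step 8: ref 1 -> HIT, frames=[1,3] (faults so far: 4)
  step 9: ref 1 -> HIT, frames=[1,3] (faults so far: 4)
  step 10: ref 1 -> HIT, frames=[1,3] (faults so far: 4)
  step 11: ref 4 -> FAULT, evict 1, frames=[4,3] (faults so far: 5)
  step 12: ref 3 -> HIT, frames=[4,3] (faults so far: 5)
  step 13: ref 4 -> HIT, frames=[4,3] (faults so far: 5)
  FIFO total faults: 5
--- LRU ---
  step 0: ref 2 -> FAULT, frames=[2,-] (faults so far: 1)
  step 1: ref 2 -> HIT, frames=[2,-] (faults so far: 1)
  step 2: ref 2 -> HIT, frames=[2,-] (faults so far: 1)
  step 3: ref 4 -> FAULT, frames=[2,4] (faults so far: 2)
  step 4: ref 1 -> FAULT, evict 2, frames=[1,4] (faults so far: 3)
  step 5: ref 1 -> HIT, frames=[1,4] (faults so far: 3)
  step 6: ref 4 -> HIT, frames=[1,4] (faults so far: 3)
  step 7: ref 3 -> FAULT, evict 1, frames=[3,4] (faults so far: 4)
  step 8: ref 1 -> FAULT, evict 4, frames=[3,1] (faults so far: 5)
  step 9: ref 1 -> HIT, frames=[3,1] (faults so far: 5)
  step 10: ref 1 -> HIT, frames=[3,1] (faults so far: 5)
  step 11: ref 4 -> FAULT, evict 3, frames=[4,1] (faults so far: 6)
  step 12: ref 3 -> FAULT, evict 1, frames=[4,3] (faults so far: 7)
  step 13: ref 4 -> HIT, frames=[4,3] (faults so far: 7)
  LRU total faults: 7
--- Optimal ---
  step 0: ref 2 -> FAULT, frames=[2,-] (faults so far: 1)
  step 1: ref 2 -> HIT, frames=[2,-] (faults so far: 1)
  step 2: ref 2 -> HIT, frames=[2,-] (faults so far: 1)
  step 3: ref 4 -> FAULT, frames=[2,4] (faults so far: 2)
  step 4: ref 1 -> FAULT, evict 2, frames=[1,4] (faults so far: 3)
  step 5: ref 1 -> HIT, frames=[1,4] (faults so far: 3)
  step 6: ref 4 -> HIT, frames=[1,4] (faults so far: 3)
  step 7: ref 3 -> FAULT, evict 4, frames=[1,3] (faults so far: 4)
  step 8: ref 1 -> HIT, frames=[1,3] (faults so far: 4)
  step 9: ref 1 -> HIT, frames=[1,3] (faults so far: 4)
  step 10: ref 1 -> HIT, frames=[1,3] (faults so far: 4)
  step 11: ref 4 -> FAULT, evict 1, frames=[4,3] (faults so far: 5)
  step 12: ref 3 -> HIT, frames=[4,3] (faults so far: 5)
  step 13: ref 4 -> HIT, frames=[4,3] (faults so far: 5)
  Optimal total faults: 5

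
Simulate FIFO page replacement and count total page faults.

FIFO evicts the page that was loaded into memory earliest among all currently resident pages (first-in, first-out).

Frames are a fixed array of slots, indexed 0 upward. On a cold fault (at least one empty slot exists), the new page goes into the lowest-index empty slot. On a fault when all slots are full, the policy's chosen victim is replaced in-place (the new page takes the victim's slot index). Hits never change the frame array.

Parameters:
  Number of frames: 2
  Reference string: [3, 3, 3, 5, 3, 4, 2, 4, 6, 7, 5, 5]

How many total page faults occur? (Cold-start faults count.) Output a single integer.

Answer: 7

Derivation:
Step 0: ref 3 → FAULT, frames=[3,-]
Step 1: ref 3 → HIT, frames=[3,-]
Step 2: ref 3 → HIT, frames=[3,-]
Step 3: ref 5 → FAULT, frames=[3,5]
Step 4: ref 3 → HIT, frames=[3,5]
Step 5: ref 4 → FAULT (evict 3), frames=[4,5]
Step 6: ref 2 → FAULT (evict 5), frames=[4,2]
Step 7: ref 4 → HIT, frames=[4,2]
Step 8: ref 6 → FAULT (evict 4), frames=[6,2]
Step 9: ref 7 → FAULT (evict 2), frames=[6,7]
Step 10: ref 5 → FAULT (evict 6), frames=[5,7]
Step 11: ref 5 → HIT, frames=[5,7]
Total faults: 7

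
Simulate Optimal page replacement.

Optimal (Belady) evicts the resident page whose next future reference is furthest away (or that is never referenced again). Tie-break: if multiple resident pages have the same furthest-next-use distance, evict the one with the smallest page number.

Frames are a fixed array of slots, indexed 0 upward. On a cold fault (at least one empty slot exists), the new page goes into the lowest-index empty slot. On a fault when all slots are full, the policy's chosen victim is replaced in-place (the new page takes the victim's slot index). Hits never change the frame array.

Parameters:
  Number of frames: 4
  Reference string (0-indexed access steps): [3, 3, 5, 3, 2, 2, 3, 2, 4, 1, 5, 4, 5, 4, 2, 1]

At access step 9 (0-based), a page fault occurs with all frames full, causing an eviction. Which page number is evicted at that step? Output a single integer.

Step 0: ref 3 -> FAULT, frames=[3,-,-,-]
Step 1: ref 3 -> HIT, frames=[3,-,-,-]
Step 2: ref 5 -> FAULT, frames=[3,5,-,-]
Step 3: ref 3 -> HIT, frames=[3,5,-,-]
Step 4: ref 2 -> FAULT, frames=[3,5,2,-]
Step 5: ref 2 -> HIT, frames=[3,5,2,-]
Step 6: ref 3 -> HIT, frames=[3,5,2,-]
Step 7: ref 2 -> HIT, frames=[3,5,2,-]
Step 8: ref 4 -> FAULT, frames=[3,5,2,4]
Step 9: ref 1 -> FAULT, evict 3, frames=[1,5,2,4]
At step 9: evicted page 3

Answer: 3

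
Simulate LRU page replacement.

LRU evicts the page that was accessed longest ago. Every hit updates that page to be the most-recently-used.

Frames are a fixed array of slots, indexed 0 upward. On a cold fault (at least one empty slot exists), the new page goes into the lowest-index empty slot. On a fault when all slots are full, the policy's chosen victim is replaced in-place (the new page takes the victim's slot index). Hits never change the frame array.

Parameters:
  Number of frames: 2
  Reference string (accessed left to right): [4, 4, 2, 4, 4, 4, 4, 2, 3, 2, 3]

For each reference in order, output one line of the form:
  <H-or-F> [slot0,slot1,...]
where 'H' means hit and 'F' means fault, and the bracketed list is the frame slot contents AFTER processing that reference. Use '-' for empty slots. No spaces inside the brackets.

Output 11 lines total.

F [4,-]
H [4,-]
F [4,2]
H [4,2]
H [4,2]
H [4,2]
H [4,2]
H [4,2]
F [3,2]
H [3,2]
H [3,2]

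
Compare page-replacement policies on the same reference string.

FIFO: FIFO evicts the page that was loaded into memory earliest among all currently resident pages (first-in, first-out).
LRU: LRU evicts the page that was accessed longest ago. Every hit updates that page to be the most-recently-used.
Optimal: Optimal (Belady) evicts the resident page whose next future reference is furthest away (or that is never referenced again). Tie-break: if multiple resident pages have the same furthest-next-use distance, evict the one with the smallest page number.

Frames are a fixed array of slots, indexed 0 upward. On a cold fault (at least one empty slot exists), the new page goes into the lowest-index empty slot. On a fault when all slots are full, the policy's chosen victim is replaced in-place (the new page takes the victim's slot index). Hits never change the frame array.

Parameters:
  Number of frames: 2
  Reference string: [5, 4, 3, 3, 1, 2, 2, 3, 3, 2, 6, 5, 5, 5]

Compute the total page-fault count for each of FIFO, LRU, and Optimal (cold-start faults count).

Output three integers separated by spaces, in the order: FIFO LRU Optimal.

Answer: 8 8 7

Derivation:
--- FIFO ---
  step 0: ref 5 -> FAULT, frames=[5,-] (faults so far: 1)
  step 1: ref 4 -> FAULT, frames=[5,4] (faults so far: 2)
  step 2: ref 3 -> FAULT, evict 5, frames=[3,4] (faults so far: 3)
  step 3: ref 3 -> HIT, frames=[3,4] (faults so far: 3)
  step 4: ref 1 -> FAULT, evict 4, frames=[3,1] (faults so far: 4)
  step 5: ref 2 -> FAULT, evict 3, frames=[2,1] (faults so far: 5)
  step 6: ref 2 -> HIT, frames=[2,1] (faults so far: 5)
  step 7: ref 3 -> FAULT, evict 1, frames=[2,3] (faults so far: 6)
  step 8: ref 3 -> HIT, frames=[2,3] (faults so far: 6)
  step 9: ref 2 -> HIT, frames=[2,3] (faults so far: 6)
  step 10: ref 6 -> FAULT, evict 2, frames=[6,3] (faults so far: 7)
  step 11: ref 5 -> FAULT, evict 3, frames=[6,5] (faults so far: 8)
  step 12: ref 5 -> HIT, frames=[6,5] (faults so far: 8)
  step 13: ref 5 -> HIT, frames=[6,5] (faults so far: 8)
  FIFO total faults: 8
--- LRU ---
  step 0: ref 5 -> FAULT, frames=[5,-] (faults so far: 1)
  step 1: ref 4 -> FAULT, frames=[5,4] (faults so far: 2)
  step 2: ref 3 -> FAULT, evict 5, frames=[3,4] (faults so far: 3)
  step 3: ref 3 -> HIT, frames=[3,4] (faults so far: 3)
  step 4: ref 1 -> FAULT, evict 4, frames=[3,1] (faults so far: 4)
  step 5: ref 2 -> FAULT, evict 3, frames=[2,1] (faults so far: 5)
  step 6: ref 2 -> HIT, frames=[2,1] (faults so far: 5)
  step 7: ref 3 -> FAULT, evict 1, frames=[2,3] (faults so far: 6)
  step 8: ref 3 -> HIT, frames=[2,3] (faults so far: 6)
  step 9: ref 2 -> HIT, frames=[2,3] (faults so far: 6)
  step 10: ref 6 -> FAULT, evict 3, frames=[2,6] (faults so far: 7)
  step 11: ref 5 -> FAULT, evict 2, frames=[5,6] (faults so far: 8)
  step 12: ref 5 -> HIT, frames=[5,6] (faults so far: 8)
  step 13: ref 5 -> HIT, frames=[5,6] (faults so far: 8)
  LRU total faults: 8
--- Optimal ---
  step 0: ref 5 -> FAULT, frames=[5,-] (faults so far: 1)
  step 1: ref 4 -> FAULT, frames=[5,4] (faults so far: 2)
  step 2: ref 3 -> FAULT, evict 4, frames=[5,3] (faults so far: 3)
  step 3: ref 3 -> HIT, frames=[5,3] (faults so far: 3)
  step 4: ref 1 -> FAULT, evict 5, frames=[1,3] (faults so far: 4)
  step 5: ref 2 -> FAULT, evict 1, frames=[2,3] (faults so far: 5)
  step 6: ref 2 -> HIT, frames=[2,3] (faults so far: 5)
  step 7: ref 3 -> HIT, frames=[2,3] (faults so far: 5)
  step 8: ref 3 -> HIT, frames=[2,3] (faults so far: 5)
  step 9: ref 2 -> HIT, frames=[2,3] (faults so far: 5)
  step 10: ref 6 -> FAULT, evict 2, frames=[6,3] (faults so far: 6)
  step 11: ref 5 -> FAULT, evict 3, frames=[6,5] (faults so far: 7)
  step 12: ref 5 -> HIT, frames=[6,5] (faults so far: 7)
  step 13: ref 5 -> HIT, frames=[6,5] (faults so far: 7)
  Optimal total faults: 7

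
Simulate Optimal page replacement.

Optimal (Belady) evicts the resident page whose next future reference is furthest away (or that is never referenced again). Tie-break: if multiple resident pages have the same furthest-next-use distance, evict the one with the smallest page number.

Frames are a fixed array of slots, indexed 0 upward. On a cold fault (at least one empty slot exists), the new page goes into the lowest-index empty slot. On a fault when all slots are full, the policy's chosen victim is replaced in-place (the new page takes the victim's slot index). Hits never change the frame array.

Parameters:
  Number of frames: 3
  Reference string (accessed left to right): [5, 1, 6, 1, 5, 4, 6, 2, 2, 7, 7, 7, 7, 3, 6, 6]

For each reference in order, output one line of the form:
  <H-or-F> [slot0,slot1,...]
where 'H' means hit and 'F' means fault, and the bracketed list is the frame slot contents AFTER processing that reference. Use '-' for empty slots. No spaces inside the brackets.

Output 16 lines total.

F [5,-,-]
F [5,1,-]
F [5,1,6]
H [5,1,6]
H [5,1,6]
F [5,4,6]
H [5,4,6]
F [5,2,6]
H [5,2,6]
F [5,7,6]
H [5,7,6]
H [5,7,6]
H [5,7,6]
F [3,7,6]
H [3,7,6]
H [3,7,6]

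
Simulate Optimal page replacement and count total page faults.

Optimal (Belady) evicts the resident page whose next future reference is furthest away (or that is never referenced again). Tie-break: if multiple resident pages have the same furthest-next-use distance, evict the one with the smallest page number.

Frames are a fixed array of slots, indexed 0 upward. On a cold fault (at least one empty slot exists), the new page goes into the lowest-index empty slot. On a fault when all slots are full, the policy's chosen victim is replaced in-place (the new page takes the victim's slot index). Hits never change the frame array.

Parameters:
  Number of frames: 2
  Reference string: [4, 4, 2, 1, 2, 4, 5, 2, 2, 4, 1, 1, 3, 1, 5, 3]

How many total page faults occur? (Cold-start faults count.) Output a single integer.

Answer: 9

Derivation:
Step 0: ref 4 → FAULT, frames=[4,-]
Step 1: ref 4 → HIT, frames=[4,-]
Step 2: ref 2 → FAULT, frames=[4,2]
Step 3: ref 1 → FAULT (evict 4), frames=[1,2]
Step 4: ref 2 → HIT, frames=[1,2]
Step 5: ref 4 → FAULT (evict 1), frames=[4,2]
Step 6: ref 5 → FAULT (evict 4), frames=[5,2]
Step 7: ref 2 → HIT, frames=[5,2]
Step 8: ref 2 → HIT, frames=[5,2]
Step 9: ref 4 → FAULT (evict 2), frames=[5,4]
Step 10: ref 1 → FAULT (evict 4), frames=[5,1]
Step 11: ref 1 → HIT, frames=[5,1]
Step 12: ref 3 → FAULT (evict 5), frames=[3,1]
Step 13: ref 1 → HIT, frames=[3,1]
Step 14: ref 5 → FAULT (evict 1), frames=[3,5]
Step 15: ref 3 → HIT, frames=[3,5]
Total faults: 9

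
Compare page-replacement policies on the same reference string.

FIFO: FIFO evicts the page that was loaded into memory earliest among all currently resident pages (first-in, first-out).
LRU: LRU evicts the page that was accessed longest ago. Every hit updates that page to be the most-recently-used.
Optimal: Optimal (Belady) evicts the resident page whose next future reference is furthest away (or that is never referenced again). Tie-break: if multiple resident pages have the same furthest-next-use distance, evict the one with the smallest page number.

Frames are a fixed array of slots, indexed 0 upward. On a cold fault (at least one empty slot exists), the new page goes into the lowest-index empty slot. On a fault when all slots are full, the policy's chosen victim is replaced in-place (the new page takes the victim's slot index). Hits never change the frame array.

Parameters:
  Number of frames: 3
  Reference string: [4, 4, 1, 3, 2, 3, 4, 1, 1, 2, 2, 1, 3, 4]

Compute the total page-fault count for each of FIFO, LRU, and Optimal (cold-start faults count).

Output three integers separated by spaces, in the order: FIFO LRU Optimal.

Answer: 7 9 6

Derivation:
--- FIFO ---
  step 0: ref 4 -> FAULT, frames=[4,-,-] (faults so far: 1)
  step 1: ref 4 -> HIT, frames=[4,-,-] (faults so far: 1)
  step 2: ref 1 -> FAULT, frames=[4,1,-] (faults so far: 2)
  step 3: ref 3 -> FAULT, frames=[4,1,3] (faults so far: 3)
  step 4: ref 2 -> FAULT, evict 4, frames=[2,1,3] (faults so far: 4)
  step 5: ref 3 -> HIT, frames=[2,1,3] (faults so far: 4)
  step 6: ref 4 -> FAULT, evict 1, frames=[2,4,3] (faults so far: 5)
  step 7: ref 1 -> FAULT, evict 3, frames=[2,4,1] (faults so far: 6)
  step 8: ref 1 -> HIT, frames=[2,4,1] (faults so far: 6)
  step 9: ref 2 -> HIT, frames=[2,4,1] (faults so far: 6)
  step 10: ref 2 -> HIT, frames=[2,4,1] (faults so far: 6)
  step 11: ref 1 -> HIT, frames=[2,4,1] (faults so far: 6)
  step 12: ref 3 -> FAULT, evict 2, frames=[3,4,1] (faults so far: 7)
  step 13: ref 4 -> HIT, frames=[3,4,1] (faults so far: 7)
  FIFO total faults: 7
--- LRU ---
  step 0: ref 4 -> FAULT, frames=[4,-,-] (faults so far: 1)
  step 1: ref 4 -> HIT, frames=[4,-,-] (faults so far: 1)
  step 2: ref 1 -> FAULT, frames=[4,1,-] (faults so far: 2)
  step 3: ref 3 -> FAULT, frames=[4,1,3] (faults so far: 3)
  step 4: ref 2 -> FAULT, evict 4, frames=[2,1,3] (faults so far: 4)
  step 5: ref 3 -> HIT, frames=[2,1,3] (faults so far: 4)
  step 6: ref 4 -> FAULT, evict 1, frames=[2,4,3] (faults so far: 5)
  step 7: ref 1 -> FAULT, evict 2, frames=[1,4,3] (faults so far: 6)
  step 8: ref 1 -> HIT, frames=[1,4,3] (faults so far: 6)
  step 9: ref 2 -> FAULT, evict 3, frames=[1,4,2] (faults so far: 7)
  step 10: ref 2 -> HIT, frames=[1,4,2] (faults so far: 7)
  step 11: ref 1 -> HIT, frames=[1,4,2] (faults so far: 7)
  step 12: ref 3 -> FAULT, evict 4, frames=[1,3,2] (faults so far: 8)
  step 13: ref 4 -> FAULT, evict 2, frames=[1,3,4] (faults so far: 9)
  LRU total faults: 9
--- Optimal ---
  step 0: ref 4 -> FAULT, frames=[4,-,-] (faults so far: 1)
  step 1: ref 4 -> HIT, frames=[4,-,-] (faults so far: 1)
  step 2: ref 1 -> FAULT, frames=[4,1,-] (faults so far: 2)
  step 3: ref 3 -> FAULT, frames=[4,1,3] (faults so far: 3)
  step 4: ref 2 -> FAULT, evict 1, frames=[4,2,3] (faults so far: 4)
  step 5: ref 3 -> HIT, frames=[4,2,3] (faults so far: 4)
  step 6: ref 4 -> HIT, frames=[4,2,3] (faults so far: 4)
  step 7: ref 1 -> FAULT, evict 4, frames=[1,2,3] (faults so far: 5)
  step 8: ref 1 -> HIT, frames=[1,2,3] (faults so far: 5)
  step 9: ref 2 -> HIT, frames=[1,2,3] (faults so far: 5)
  step 10: ref 2 -> HIT, frames=[1,2,3] (faults so far: 5)
  step 11: ref 1 -> HIT, frames=[1,2,3] (faults so far: 5)
  step 12: ref 3 -> HIT, frames=[1,2,3] (faults so far: 5)
  step 13: ref 4 -> FAULT, evict 1, frames=[4,2,3] (faults so far: 6)
  Optimal total faults: 6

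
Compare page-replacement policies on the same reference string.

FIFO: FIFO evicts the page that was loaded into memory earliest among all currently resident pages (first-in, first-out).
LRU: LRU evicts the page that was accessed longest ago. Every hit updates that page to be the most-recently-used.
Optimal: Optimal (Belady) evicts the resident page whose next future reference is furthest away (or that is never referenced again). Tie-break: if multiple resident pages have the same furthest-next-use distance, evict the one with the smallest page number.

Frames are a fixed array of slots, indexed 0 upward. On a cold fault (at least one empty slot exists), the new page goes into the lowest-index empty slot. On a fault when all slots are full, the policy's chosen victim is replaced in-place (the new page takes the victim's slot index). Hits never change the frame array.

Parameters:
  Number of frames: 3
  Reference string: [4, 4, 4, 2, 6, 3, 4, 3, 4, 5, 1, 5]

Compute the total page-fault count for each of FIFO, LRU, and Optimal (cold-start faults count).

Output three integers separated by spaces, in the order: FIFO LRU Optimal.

--- FIFO ---
  step 0: ref 4 -> FAULT, frames=[4,-,-] (faults so far: 1)
  step 1: ref 4 -> HIT, frames=[4,-,-] (faults so far: 1)
  step 2: ref 4 -> HIT, frames=[4,-,-] (faults so far: 1)
  step 3: ref 2 -> FAULT, frames=[4,2,-] (faults so far: 2)
  step 4: ref 6 -> FAULT, frames=[4,2,6] (faults so far: 3)
  step 5: ref 3 -> FAULT, evict 4, frames=[3,2,6] (faults so far: 4)
  step 6: ref 4 -> FAULT, evict 2, frames=[3,4,6] (faults so far: 5)
  step 7: ref 3 -> HIT, frames=[3,4,6] (faults so far: 5)
  step 8: ref 4 -> HIT, frames=[3,4,6] (faults so far: 5)
  step 9: ref 5 -> FAULT, evict 6, frames=[3,4,5] (faults so far: 6)
  step 10: ref 1 -> FAULT, evict 3, frames=[1,4,5] (faults so far: 7)
  step 11: ref 5 -> HIT, frames=[1,4,5] (faults so far: 7)
  FIFO total faults: 7
--- LRU ---
  step 0: ref 4 -> FAULT, frames=[4,-,-] (faults so far: 1)
  step 1: ref 4 -> HIT, frames=[4,-,-] (faults so far: 1)
  step 2: ref 4 -> HIT, frames=[4,-,-] (faults so far: 1)
  step 3: ref 2 -> FAULT, frames=[4,2,-] (faults so far: 2)
  step 4: ref 6 -> FAULT, frames=[4,2,6] (faults so far: 3)
  step 5: ref 3 -> FAULT, evict 4, frames=[3,2,6] (faults so far: 4)
  step 6: ref 4 -> FAULT, evict 2, frames=[3,4,6] (faults so far: 5)
  step 7: ref 3 -> HIT, frames=[3,4,6] (faults so far: 5)
  step 8: ref 4 -> HIT, frames=[3,4,6] (faults so far: 5)
  step 9: ref 5 -> FAULT, evict 6, frames=[3,4,5] (faults so far: 6)
  step 10: ref 1 -> FAULT, evict 3, frames=[1,4,5] (faults so far: 7)
  step 11: ref 5 -> HIT, frames=[1,4,5] (faults so far: 7)
  LRU total faults: 7
--- Optimal ---
  step 0: ref 4 -> FAULT, frames=[4,-,-] (faults so far: 1)
  step 1: ref 4 -> HIT, frames=[4,-,-] (faults so far: 1)
  step 2: ref 4 -> HIT, frames=[4,-,-] (faults so far: 1)
  step 3: ref 2 -> FAULT, frames=[4,2,-] (faults so far: 2)
  step 4: ref 6 -> FAULT, frames=[4,2,6] (faults so far: 3)
  step 5: ref 3 -> FAULT, evict 2, frames=[4,3,6] (faults so far: 4)
  step 6: ref 4 -> HIT, frames=[4,3,6] (faults so far: 4)
  step 7: ref 3 -> HIT, frames=[4,3,6] (faults so far: 4)
  step 8: ref 4 -> HIT, frames=[4,3,6] (faults so far: 4)
  step 9: ref 5 -> FAULT, evict 3, frames=[4,5,6] (faults so far: 5)
  step 10: ref 1 -> FAULT, evict 4, frames=[1,5,6] (faults so far: 6)
  step 11: ref 5 -> HIT, frames=[1,5,6] (faults so far: 6)
  Optimal total faults: 6

Answer: 7 7 6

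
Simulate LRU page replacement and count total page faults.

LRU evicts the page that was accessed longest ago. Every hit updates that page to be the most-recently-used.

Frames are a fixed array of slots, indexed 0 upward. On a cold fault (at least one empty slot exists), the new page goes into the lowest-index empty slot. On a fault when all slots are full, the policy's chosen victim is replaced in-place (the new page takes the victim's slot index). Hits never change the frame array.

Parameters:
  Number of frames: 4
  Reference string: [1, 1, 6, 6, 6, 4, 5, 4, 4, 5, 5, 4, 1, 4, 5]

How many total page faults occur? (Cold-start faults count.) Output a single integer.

Step 0: ref 1 → FAULT, frames=[1,-,-,-]
Step 1: ref 1 → HIT, frames=[1,-,-,-]
Step 2: ref 6 → FAULT, frames=[1,6,-,-]
Step 3: ref 6 → HIT, frames=[1,6,-,-]
Step 4: ref 6 → HIT, frames=[1,6,-,-]
Step 5: ref 4 → FAULT, frames=[1,6,4,-]
Step 6: ref 5 → FAULT, frames=[1,6,4,5]
Step 7: ref 4 → HIT, frames=[1,6,4,5]
Step 8: ref 4 → HIT, frames=[1,6,4,5]
Step 9: ref 5 → HIT, frames=[1,6,4,5]
Step 10: ref 5 → HIT, frames=[1,6,4,5]
Step 11: ref 4 → HIT, frames=[1,6,4,5]
Step 12: ref 1 → HIT, frames=[1,6,4,5]
Step 13: ref 4 → HIT, frames=[1,6,4,5]
Step 14: ref 5 → HIT, frames=[1,6,4,5]
Total faults: 4

Answer: 4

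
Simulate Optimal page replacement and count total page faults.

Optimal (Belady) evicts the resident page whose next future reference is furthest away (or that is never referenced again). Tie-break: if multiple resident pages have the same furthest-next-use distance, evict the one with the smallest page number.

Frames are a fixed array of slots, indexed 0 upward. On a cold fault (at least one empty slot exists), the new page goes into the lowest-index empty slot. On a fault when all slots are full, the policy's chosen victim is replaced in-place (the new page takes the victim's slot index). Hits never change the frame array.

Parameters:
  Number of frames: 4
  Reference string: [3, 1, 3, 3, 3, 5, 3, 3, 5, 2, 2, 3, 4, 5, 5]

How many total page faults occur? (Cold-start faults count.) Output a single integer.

Step 0: ref 3 → FAULT, frames=[3,-,-,-]
Step 1: ref 1 → FAULT, frames=[3,1,-,-]
Step 2: ref 3 → HIT, frames=[3,1,-,-]
Step 3: ref 3 → HIT, frames=[3,1,-,-]
Step 4: ref 3 → HIT, frames=[3,1,-,-]
Step 5: ref 5 → FAULT, frames=[3,1,5,-]
Step 6: ref 3 → HIT, frames=[3,1,5,-]
Step 7: ref 3 → HIT, frames=[3,1,5,-]
Step 8: ref 5 → HIT, frames=[3,1,5,-]
Step 9: ref 2 → FAULT, frames=[3,1,5,2]
Step 10: ref 2 → HIT, frames=[3,1,5,2]
Step 11: ref 3 → HIT, frames=[3,1,5,2]
Step 12: ref 4 → FAULT (evict 1), frames=[3,4,5,2]
Step 13: ref 5 → HIT, frames=[3,4,5,2]
Step 14: ref 5 → HIT, frames=[3,4,5,2]
Total faults: 5

Answer: 5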